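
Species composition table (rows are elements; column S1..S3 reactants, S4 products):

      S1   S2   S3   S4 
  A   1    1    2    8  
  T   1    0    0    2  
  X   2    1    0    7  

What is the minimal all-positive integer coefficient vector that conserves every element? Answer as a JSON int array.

A: 4·1+6·1+3·2 = 16 | 2·8 = 16
T: 4·1+6·0+3·0 = 4 | 2·2 = 4
X: 4·2+6·1+3·0 = 14 | 2·7 = 14
gcd(4,6,3,2) = 1

Coefficients: [4, 6, 3, 2]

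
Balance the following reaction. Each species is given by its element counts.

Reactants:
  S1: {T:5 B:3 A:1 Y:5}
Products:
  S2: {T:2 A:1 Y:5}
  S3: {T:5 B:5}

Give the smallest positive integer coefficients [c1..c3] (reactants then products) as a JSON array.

Coefficients: [5, 5, 3]

T: 5·5 = 25 | 5·2+3·5 = 25
B: 5·3 = 15 | 5·0+3·5 = 15
A: 5·1 = 5 | 5·1+3·0 = 5
Y: 5·5 = 25 | 5·5+3·0 = 25
gcd(5,5,3) = 1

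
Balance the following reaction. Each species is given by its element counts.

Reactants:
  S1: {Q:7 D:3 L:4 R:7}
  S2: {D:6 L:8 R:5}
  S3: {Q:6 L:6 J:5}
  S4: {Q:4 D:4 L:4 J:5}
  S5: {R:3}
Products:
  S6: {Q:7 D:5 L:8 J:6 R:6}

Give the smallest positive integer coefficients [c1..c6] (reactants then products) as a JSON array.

Coefficients: [1, 1, 2, 4, 6, 5]

Q: 1·7+1·0+2·6+4·4+6·0 = 35 | 5·7 = 35
D: 1·3+1·6+2·0+4·4+6·0 = 25 | 5·5 = 25
L: 1·4+1·8+2·6+4·4+6·0 = 40 | 5·8 = 40
J: 1·0+1·0+2·5+4·5+6·0 = 30 | 5·6 = 30
R: 1·7+1·5+2·0+4·0+6·3 = 30 | 5·6 = 30
gcd(1,1,2,4,6,5) = 1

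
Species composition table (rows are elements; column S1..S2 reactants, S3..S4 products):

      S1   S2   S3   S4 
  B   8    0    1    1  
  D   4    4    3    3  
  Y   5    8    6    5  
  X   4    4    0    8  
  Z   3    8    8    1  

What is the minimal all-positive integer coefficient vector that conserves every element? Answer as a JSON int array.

Coefficients: [1, 5, 5, 3]

B: 1·8+5·0 = 8 | 5·1+3·1 = 8
D: 1·4+5·4 = 24 | 5·3+3·3 = 24
Y: 1·5+5·8 = 45 | 5·6+3·5 = 45
X: 1·4+5·4 = 24 | 5·0+3·8 = 24
Z: 1·3+5·8 = 43 | 5·8+3·1 = 43
gcd(1,5,5,3) = 1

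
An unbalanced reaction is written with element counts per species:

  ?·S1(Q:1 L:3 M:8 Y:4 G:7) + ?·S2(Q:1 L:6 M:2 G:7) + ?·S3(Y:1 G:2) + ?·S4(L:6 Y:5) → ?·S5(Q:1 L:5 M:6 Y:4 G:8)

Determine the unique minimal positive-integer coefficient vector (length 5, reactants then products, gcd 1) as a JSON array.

Coefficients: [4, 2, 3, 1, 6]

Q: 4·1+2·1+3·0+1·0 = 6 | 6·1 = 6
L: 4·3+2·6+3·0+1·6 = 30 | 6·5 = 30
M: 4·8+2·2+3·0+1·0 = 36 | 6·6 = 36
Y: 4·4+2·0+3·1+1·5 = 24 | 6·4 = 24
G: 4·7+2·7+3·2+1·0 = 48 | 6·8 = 48
gcd(4,2,3,1,6) = 1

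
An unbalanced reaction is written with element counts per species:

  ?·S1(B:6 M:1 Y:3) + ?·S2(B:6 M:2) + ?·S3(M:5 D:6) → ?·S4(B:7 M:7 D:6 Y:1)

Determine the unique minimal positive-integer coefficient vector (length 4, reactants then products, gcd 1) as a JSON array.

Coefficients: [2, 5, 6, 6]

B: 2·6+5·6+6·0 = 42 | 6·7 = 42
M: 2·1+5·2+6·5 = 42 | 6·7 = 42
D: 2·0+5·0+6·6 = 36 | 6·6 = 36
Y: 2·3+5·0+6·0 = 6 | 6·1 = 6
gcd(2,5,6,6) = 1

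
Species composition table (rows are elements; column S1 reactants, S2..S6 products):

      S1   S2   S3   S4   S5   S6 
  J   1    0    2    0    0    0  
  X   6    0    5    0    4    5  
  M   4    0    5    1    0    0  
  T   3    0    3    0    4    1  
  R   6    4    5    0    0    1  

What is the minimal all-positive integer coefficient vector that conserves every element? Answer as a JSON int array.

J: 4·1 = 4 | 3·0+2·2+6·0+1·0+2·0 = 4
X: 4·6 = 24 | 3·0+2·5+6·0+1·4+2·5 = 24
M: 4·4 = 16 | 3·0+2·5+6·1+1·0+2·0 = 16
T: 4·3 = 12 | 3·0+2·3+6·0+1·4+2·1 = 12
R: 4·6 = 24 | 3·4+2·5+6·0+1·0+2·1 = 24
gcd(4,3,2,6,1,2) = 1

Coefficients: [4, 3, 2, 6, 1, 2]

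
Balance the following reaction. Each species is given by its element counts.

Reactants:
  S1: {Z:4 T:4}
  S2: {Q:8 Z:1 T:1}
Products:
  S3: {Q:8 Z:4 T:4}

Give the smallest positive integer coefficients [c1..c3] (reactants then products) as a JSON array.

Q: 3·0+4·8 = 32 | 4·8 = 32
Z: 3·4+4·1 = 16 | 4·4 = 16
T: 3·4+4·1 = 16 | 4·4 = 16
gcd(3,4,4) = 1

Coefficients: [3, 4, 4]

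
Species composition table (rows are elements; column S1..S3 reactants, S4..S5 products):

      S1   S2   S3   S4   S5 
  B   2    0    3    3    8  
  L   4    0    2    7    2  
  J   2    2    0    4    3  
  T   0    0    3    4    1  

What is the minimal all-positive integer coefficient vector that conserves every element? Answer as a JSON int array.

Coefficients: [5, 6, 6, 4, 2]

B: 5·2+6·0+6·3 = 28 | 4·3+2·8 = 28
L: 5·4+6·0+6·2 = 32 | 4·7+2·2 = 32
J: 5·2+6·2+6·0 = 22 | 4·4+2·3 = 22
T: 5·0+6·0+6·3 = 18 | 4·4+2·1 = 18
gcd(5,6,6,4,2) = 1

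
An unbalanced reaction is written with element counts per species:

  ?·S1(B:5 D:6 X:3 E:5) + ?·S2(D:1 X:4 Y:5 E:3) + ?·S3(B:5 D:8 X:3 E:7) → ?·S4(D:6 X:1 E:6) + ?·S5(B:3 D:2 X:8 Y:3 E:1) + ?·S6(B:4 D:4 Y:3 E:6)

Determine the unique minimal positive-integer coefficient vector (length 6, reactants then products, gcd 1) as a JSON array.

Coefficients: [1, 6, 6, 5, 5, 5]

B: 1·5+6·0+6·5 = 35 | 5·0+5·3+5·4 = 35
D: 1·6+6·1+6·8 = 60 | 5·6+5·2+5·4 = 60
X: 1·3+6·4+6·3 = 45 | 5·1+5·8+5·0 = 45
Y: 1·0+6·5+6·0 = 30 | 5·0+5·3+5·3 = 30
E: 1·5+6·3+6·7 = 65 | 5·6+5·1+5·6 = 65
gcd(1,6,6,5,5,5) = 1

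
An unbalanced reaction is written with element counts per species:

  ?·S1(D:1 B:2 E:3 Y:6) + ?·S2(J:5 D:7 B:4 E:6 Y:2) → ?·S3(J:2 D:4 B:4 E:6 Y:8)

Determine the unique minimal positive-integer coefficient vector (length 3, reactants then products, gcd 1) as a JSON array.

Coefficients: [6, 2, 5]

J: 6·0+2·5 = 10 | 5·2 = 10
D: 6·1+2·7 = 20 | 5·4 = 20
B: 6·2+2·4 = 20 | 5·4 = 20
E: 6·3+2·6 = 30 | 5·6 = 30
Y: 6·6+2·2 = 40 | 5·8 = 40
gcd(6,2,5) = 1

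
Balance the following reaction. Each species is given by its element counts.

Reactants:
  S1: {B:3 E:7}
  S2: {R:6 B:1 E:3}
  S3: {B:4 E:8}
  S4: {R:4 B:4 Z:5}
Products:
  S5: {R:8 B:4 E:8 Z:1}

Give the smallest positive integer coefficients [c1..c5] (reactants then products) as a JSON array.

Coefficients: [2, 6, 1, 1, 5]

R: 2·0+6·6+1·0+1·4 = 40 | 5·8 = 40
B: 2·3+6·1+1·4+1·4 = 20 | 5·4 = 20
E: 2·7+6·3+1·8+1·0 = 40 | 5·8 = 40
Z: 2·0+6·0+1·0+1·5 = 5 | 5·1 = 5
gcd(2,6,1,1,5) = 1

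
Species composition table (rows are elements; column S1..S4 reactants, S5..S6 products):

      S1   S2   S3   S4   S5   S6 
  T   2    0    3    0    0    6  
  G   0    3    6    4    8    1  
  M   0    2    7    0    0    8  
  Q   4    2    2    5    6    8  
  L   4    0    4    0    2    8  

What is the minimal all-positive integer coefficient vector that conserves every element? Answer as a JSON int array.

Coefficients: [6, 5, 2, 2, 4, 3]

T: 6·2+5·0+2·3+2·0 = 18 | 4·0+3·6 = 18
G: 6·0+5·3+2·6+2·4 = 35 | 4·8+3·1 = 35
M: 6·0+5·2+2·7+2·0 = 24 | 4·0+3·8 = 24
Q: 6·4+5·2+2·2+2·5 = 48 | 4·6+3·8 = 48
L: 6·4+5·0+2·4+2·0 = 32 | 4·2+3·8 = 32
gcd(6,5,2,2,4,3) = 1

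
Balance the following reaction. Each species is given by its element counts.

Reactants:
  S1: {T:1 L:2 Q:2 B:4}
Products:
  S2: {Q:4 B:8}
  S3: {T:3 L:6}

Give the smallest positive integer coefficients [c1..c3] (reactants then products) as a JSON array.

T: 6·1 = 6 | 3·0+2·3 = 6
L: 6·2 = 12 | 3·0+2·6 = 12
Q: 6·2 = 12 | 3·4+2·0 = 12
B: 6·4 = 24 | 3·8+2·0 = 24
gcd(6,3,2) = 1

Coefficients: [6, 3, 2]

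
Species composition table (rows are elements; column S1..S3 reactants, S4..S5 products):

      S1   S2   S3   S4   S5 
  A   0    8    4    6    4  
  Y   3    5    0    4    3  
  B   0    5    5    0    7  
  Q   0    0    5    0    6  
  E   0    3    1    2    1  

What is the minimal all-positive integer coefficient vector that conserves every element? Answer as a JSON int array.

A: 6·0+1·8+6·4 = 32 | 2·6+5·4 = 32
Y: 6·3+1·5+6·0 = 23 | 2·4+5·3 = 23
B: 6·0+1·5+6·5 = 35 | 2·0+5·7 = 35
Q: 6·0+1·0+6·5 = 30 | 2·0+5·6 = 30
E: 6·0+1·3+6·1 = 9 | 2·2+5·1 = 9
gcd(6,1,6,2,5) = 1

Coefficients: [6, 1, 6, 2, 5]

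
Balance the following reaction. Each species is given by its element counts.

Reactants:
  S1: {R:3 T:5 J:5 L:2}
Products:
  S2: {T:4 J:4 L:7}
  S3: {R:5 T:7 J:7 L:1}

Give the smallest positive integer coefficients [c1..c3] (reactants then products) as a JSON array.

Coefficients: [5, 1, 3]

R: 5·3 = 15 | 1·0+3·5 = 15
T: 5·5 = 25 | 1·4+3·7 = 25
J: 5·5 = 25 | 1·4+3·7 = 25
L: 5·2 = 10 | 1·7+3·1 = 10
gcd(5,1,3) = 1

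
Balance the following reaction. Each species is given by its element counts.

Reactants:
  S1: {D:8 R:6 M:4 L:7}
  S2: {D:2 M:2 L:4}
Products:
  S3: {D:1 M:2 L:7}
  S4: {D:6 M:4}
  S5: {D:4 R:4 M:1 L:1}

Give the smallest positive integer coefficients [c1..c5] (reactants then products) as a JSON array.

Coefficients: [4, 5, 6, 2, 6]

D: 4·8+5·2 = 42 | 6·1+2·6+6·4 = 42
R: 4·6+5·0 = 24 | 6·0+2·0+6·4 = 24
M: 4·4+5·2 = 26 | 6·2+2·4+6·1 = 26
L: 4·7+5·4 = 48 | 6·7+2·0+6·1 = 48
gcd(4,5,6,2,6) = 1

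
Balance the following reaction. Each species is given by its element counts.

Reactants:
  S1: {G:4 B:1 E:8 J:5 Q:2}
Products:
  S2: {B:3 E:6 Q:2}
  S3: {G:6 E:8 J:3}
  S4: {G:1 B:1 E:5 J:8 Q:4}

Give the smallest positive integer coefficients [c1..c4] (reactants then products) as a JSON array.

G: 5·4 = 20 | 1·0+3·6+2·1 = 20
B: 5·1 = 5 | 1·3+3·0+2·1 = 5
E: 5·8 = 40 | 1·6+3·8+2·5 = 40
J: 5·5 = 25 | 1·0+3·3+2·8 = 25
Q: 5·2 = 10 | 1·2+3·0+2·4 = 10
gcd(5,1,3,2) = 1

Coefficients: [5, 1, 3, 2]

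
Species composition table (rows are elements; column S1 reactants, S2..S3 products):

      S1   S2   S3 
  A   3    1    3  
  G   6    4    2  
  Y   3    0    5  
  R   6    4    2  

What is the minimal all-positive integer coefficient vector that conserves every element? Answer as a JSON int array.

Coefficients: [5, 6, 3]

A: 5·3 = 15 | 6·1+3·3 = 15
G: 5·6 = 30 | 6·4+3·2 = 30
Y: 5·3 = 15 | 6·0+3·5 = 15
R: 5·6 = 30 | 6·4+3·2 = 30
gcd(5,6,3) = 1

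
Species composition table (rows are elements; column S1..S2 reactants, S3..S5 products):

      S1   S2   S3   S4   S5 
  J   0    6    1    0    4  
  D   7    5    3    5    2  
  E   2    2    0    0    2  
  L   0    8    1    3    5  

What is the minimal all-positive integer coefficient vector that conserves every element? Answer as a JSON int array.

J: 1·0+4·6 = 24 | 4·1+1·0+5·4 = 24
D: 1·7+4·5 = 27 | 4·3+1·5+5·2 = 27
E: 1·2+4·2 = 10 | 4·0+1·0+5·2 = 10
L: 1·0+4·8 = 32 | 4·1+1·3+5·5 = 32
gcd(1,4,4,1,5) = 1

Coefficients: [1, 4, 4, 1, 5]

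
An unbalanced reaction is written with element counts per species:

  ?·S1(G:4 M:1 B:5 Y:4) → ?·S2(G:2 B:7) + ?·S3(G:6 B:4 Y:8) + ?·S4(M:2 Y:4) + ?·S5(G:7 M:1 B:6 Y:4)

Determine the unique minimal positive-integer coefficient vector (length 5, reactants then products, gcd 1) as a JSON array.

G: 6·4 = 24 | 2·2+1·6+2·0+2·7 = 24
M: 6·1 = 6 | 2·0+1·0+2·2+2·1 = 6
B: 6·5 = 30 | 2·7+1·4+2·0+2·6 = 30
Y: 6·4 = 24 | 2·0+1·8+2·4+2·4 = 24
gcd(6,2,1,2,2) = 1

Coefficients: [6, 2, 1, 2, 2]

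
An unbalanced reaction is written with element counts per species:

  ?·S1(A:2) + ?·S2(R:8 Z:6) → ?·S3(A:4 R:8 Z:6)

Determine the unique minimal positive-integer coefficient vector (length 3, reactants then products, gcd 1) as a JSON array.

A: 2·2+1·0 = 4 | 1·4 = 4
R: 2·0+1·8 = 8 | 1·8 = 8
Z: 2·0+1·6 = 6 | 1·6 = 6
gcd(2,1,1) = 1

Coefficients: [2, 1, 1]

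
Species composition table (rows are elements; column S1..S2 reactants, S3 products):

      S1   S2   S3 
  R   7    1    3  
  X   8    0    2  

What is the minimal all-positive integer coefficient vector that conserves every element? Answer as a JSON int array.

Coefficients: [1, 5, 4]

R: 1·7+5·1 = 12 | 4·3 = 12
X: 1·8+5·0 = 8 | 4·2 = 8
gcd(1,5,4) = 1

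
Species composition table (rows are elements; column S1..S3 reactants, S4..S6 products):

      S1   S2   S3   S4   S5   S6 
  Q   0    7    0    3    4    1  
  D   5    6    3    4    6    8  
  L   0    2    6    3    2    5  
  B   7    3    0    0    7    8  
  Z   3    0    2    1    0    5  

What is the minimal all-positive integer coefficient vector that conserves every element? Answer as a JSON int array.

Q: 6·0+4·7+6·0 = 28 | 5·3+2·4+5·1 = 28
D: 6·5+4·6+6·3 = 72 | 5·4+2·6+5·8 = 72
L: 6·0+4·2+6·6 = 44 | 5·3+2·2+5·5 = 44
B: 6·7+4·3+6·0 = 54 | 5·0+2·7+5·8 = 54
Z: 6·3+4·0+6·2 = 30 | 5·1+2·0+5·5 = 30
gcd(6,4,6,5,2,5) = 1

Coefficients: [6, 4, 6, 5, 2, 5]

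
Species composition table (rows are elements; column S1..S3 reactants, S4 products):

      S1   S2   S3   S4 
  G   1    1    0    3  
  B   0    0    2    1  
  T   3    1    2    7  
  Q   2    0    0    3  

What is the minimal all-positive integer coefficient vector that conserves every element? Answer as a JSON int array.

G: 3·1+3·1+1·0 = 6 | 2·3 = 6
B: 3·0+3·0+1·2 = 2 | 2·1 = 2
T: 3·3+3·1+1·2 = 14 | 2·7 = 14
Q: 3·2+3·0+1·0 = 6 | 2·3 = 6
gcd(3,3,1,2) = 1

Coefficients: [3, 3, 1, 2]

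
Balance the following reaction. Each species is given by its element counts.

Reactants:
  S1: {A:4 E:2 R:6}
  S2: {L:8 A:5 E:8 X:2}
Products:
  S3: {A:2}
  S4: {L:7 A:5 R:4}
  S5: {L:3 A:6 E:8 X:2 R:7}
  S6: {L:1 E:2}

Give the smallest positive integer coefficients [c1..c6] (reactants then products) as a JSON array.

Coefficients: [6, 4, 5, 2, 4, 6]

L: 6·0+4·8 = 32 | 5·0+2·7+4·3+6·1 = 32
A: 6·4+4·5 = 44 | 5·2+2·5+4·6+6·0 = 44
E: 6·2+4·8 = 44 | 5·0+2·0+4·8+6·2 = 44
X: 6·0+4·2 = 8 | 5·0+2·0+4·2+6·0 = 8
R: 6·6+4·0 = 36 | 5·0+2·4+4·7+6·0 = 36
gcd(6,4,5,2,4,6) = 1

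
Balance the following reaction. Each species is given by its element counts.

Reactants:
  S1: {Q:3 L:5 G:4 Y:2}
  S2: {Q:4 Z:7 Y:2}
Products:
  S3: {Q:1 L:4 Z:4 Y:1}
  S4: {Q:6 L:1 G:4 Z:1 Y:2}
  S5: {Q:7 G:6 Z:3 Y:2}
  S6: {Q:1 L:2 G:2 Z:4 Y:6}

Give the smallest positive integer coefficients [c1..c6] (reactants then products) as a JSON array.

Coefficients: [6, 5, 6, 4, 1, 1]

Q: 6·3+5·4 = 38 | 6·1+4·6+1·7+1·1 = 38
L: 6·5+5·0 = 30 | 6·4+4·1+1·0+1·2 = 30
G: 6·4+5·0 = 24 | 6·0+4·4+1·6+1·2 = 24
Z: 6·0+5·7 = 35 | 6·4+4·1+1·3+1·4 = 35
Y: 6·2+5·2 = 22 | 6·1+4·2+1·2+1·6 = 22
gcd(6,5,6,4,1,1) = 1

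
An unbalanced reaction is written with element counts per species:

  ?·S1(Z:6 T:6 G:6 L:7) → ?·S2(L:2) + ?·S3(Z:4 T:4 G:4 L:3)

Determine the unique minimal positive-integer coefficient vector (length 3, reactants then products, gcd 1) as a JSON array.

Z: 4·6 = 24 | 5·0+6·4 = 24
T: 4·6 = 24 | 5·0+6·4 = 24
G: 4·6 = 24 | 5·0+6·4 = 24
L: 4·7 = 28 | 5·2+6·3 = 28
gcd(4,5,6) = 1

Coefficients: [4, 5, 6]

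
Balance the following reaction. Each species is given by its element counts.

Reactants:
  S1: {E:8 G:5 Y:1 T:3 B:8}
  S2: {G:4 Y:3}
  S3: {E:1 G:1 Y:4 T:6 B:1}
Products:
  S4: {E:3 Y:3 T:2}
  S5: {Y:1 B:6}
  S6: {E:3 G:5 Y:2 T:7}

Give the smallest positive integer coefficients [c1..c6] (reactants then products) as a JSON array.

E: 3·8+1·0+6·1 = 30 | 5·3+5·0+5·3 = 30
G: 3·5+1·4+6·1 = 25 | 5·0+5·0+5·5 = 25
Y: 3·1+1·3+6·4 = 30 | 5·3+5·1+5·2 = 30
T: 3·3+1·0+6·6 = 45 | 5·2+5·0+5·7 = 45
B: 3·8+1·0+6·1 = 30 | 5·0+5·6+5·0 = 30
gcd(3,1,6,5,5,5) = 1

Coefficients: [3, 1, 6, 5, 5, 5]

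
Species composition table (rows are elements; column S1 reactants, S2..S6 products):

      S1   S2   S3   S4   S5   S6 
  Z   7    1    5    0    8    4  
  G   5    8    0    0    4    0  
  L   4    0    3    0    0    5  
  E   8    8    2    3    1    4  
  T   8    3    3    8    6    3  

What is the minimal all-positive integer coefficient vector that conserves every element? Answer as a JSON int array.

Z: 4·7 = 28 | 2·1+2·5+1·0+1·8+2·4 = 28
G: 4·5 = 20 | 2·8+2·0+1·0+1·4+2·0 = 20
L: 4·4 = 16 | 2·0+2·3+1·0+1·0+2·5 = 16
E: 4·8 = 32 | 2·8+2·2+1·3+1·1+2·4 = 32
T: 4·8 = 32 | 2·3+2·3+1·8+1·6+2·3 = 32
gcd(4,2,2,1,1,2) = 1

Coefficients: [4, 2, 2, 1, 1, 2]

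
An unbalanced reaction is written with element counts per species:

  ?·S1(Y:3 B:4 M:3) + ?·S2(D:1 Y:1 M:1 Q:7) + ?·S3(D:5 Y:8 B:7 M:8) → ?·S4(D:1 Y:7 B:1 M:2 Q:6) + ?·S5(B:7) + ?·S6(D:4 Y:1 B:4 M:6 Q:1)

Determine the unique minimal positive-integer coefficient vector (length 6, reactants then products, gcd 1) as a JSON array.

Coefficients: [1, 5, 4, 5, 1, 5]

D: 1·0+5·1+4·5 = 25 | 5·1+1·0+5·4 = 25
Y: 1·3+5·1+4·8 = 40 | 5·7+1·0+5·1 = 40
B: 1·4+5·0+4·7 = 32 | 5·1+1·7+5·4 = 32
M: 1·3+5·1+4·8 = 40 | 5·2+1·0+5·6 = 40
Q: 1·0+5·7+4·0 = 35 | 5·6+1·0+5·1 = 35
gcd(1,5,4,5,1,5) = 1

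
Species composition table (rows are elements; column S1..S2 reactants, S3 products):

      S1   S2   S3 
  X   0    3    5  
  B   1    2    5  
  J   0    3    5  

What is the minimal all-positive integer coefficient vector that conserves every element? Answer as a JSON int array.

Coefficients: [5, 5, 3]

X: 5·0+5·3 = 15 | 3·5 = 15
B: 5·1+5·2 = 15 | 3·5 = 15
J: 5·0+5·3 = 15 | 3·5 = 15
gcd(5,5,3) = 1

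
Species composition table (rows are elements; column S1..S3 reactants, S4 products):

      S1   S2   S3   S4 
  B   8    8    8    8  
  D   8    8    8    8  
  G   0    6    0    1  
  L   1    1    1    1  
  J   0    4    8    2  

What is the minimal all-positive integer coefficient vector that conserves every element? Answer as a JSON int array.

B: 4·8+1·8+1·8 = 48 | 6·8 = 48
D: 4·8+1·8+1·8 = 48 | 6·8 = 48
G: 4·0+1·6+1·0 = 6 | 6·1 = 6
L: 4·1+1·1+1·1 = 6 | 6·1 = 6
J: 4·0+1·4+1·8 = 12 | 6·2 = 12
gcd(4,1,1,6) = 1

Coefficients: [4, 1, 1, 6]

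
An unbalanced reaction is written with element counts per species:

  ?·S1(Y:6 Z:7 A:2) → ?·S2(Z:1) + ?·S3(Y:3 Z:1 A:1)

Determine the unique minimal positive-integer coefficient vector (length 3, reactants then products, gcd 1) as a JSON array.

Coefficients: [1, 5, 2]

Y: 1·6 = 6 | 5·0+2·3 = 6
Z: 1·7 = 7 | 5·1+2·1 = 7
A: 1·2 = 2 | 5·0+2·1 = 2
gcd(1,5,2) = 1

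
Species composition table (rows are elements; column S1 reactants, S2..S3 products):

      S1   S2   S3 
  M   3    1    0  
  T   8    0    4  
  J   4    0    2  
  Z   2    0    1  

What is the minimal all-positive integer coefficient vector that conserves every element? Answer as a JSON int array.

M: 1·3 = 3 | 3·1+2·0 = 3
T: 1·8 = 8 | 3·0+2·4 = 8
J: 1·4 = 4 | 3·0+2·2 = 4
Z: 1·2 = 2 | 3·0+2·1 = 2
gcd(1,3,2) = 1

Coefficients: [1, 3, 2]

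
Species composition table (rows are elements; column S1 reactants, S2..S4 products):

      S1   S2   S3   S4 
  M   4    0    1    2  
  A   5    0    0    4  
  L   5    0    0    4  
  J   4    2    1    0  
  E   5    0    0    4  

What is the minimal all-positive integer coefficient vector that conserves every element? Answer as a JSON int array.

Coefficients: [4, 5, 6, 5]

M: 4·4 = 16 | 5·0+6·1+5·2 = 16
A: 4·5 = 20 | 5·0+6·0+5·4 = 20
L: 4·5 = 20 | 5·0+6·0+5·4 = 20
J: 4·4 = 16 | 5·2+6·1+5·0 = 16
E: 4·5 = 20 | 5·0+6·0+5·4 = 20
gcd(4,5,6,5) = 1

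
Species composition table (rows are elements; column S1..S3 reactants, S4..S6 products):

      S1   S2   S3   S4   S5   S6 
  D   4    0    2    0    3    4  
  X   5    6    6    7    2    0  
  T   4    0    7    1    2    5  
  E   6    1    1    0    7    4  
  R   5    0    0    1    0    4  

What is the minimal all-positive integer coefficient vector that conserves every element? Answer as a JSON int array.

Coefficients: [2, 5, 1, 6, 2, 1]

D: 2·4+5·0+1·2 = 10 | 6·0+2·3+1·4 = 10
X: 2·5+5·6+1·6 = 46 | 6·7+2·2+1·0 = 46
T: 2·4+5·0+1·7 = 15 | 6·1+2·2+1·5 = 15
E: 2·6+5·1+1·1 = 18 | 6·0+2·7+1·4 = 18
R: 2·5+5·0+1·0 = 10 | 6·1+2·0+1·4 = 10
gcd(2,5,1,6,2,1) = 1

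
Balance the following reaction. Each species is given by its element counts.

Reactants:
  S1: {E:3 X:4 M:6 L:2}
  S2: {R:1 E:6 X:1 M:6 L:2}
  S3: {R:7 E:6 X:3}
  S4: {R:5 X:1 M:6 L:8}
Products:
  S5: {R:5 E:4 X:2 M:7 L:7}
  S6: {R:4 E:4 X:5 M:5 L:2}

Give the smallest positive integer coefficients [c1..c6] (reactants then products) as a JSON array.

R: 6·0+1·1+4·7+5·5 = 54 | 6·5+6·4 = 54
E: 6·3+1·6+4·6+5·0 = 48 | 6·4+6·4 = 48
X: 6·4+1·1+4·3+5·1 = 42 | 6·2+6·5 = 42
M: 6·6+1·6+4·0+5·6 = 72 | 6·7+6·5 = 72
L: 6·2+1·2+4·0+5·8 = 54 | 6·7+6·2 = 54
gcd(6,1,4,5,6,6) = 1

Coefficients: [6, 1, 4, 5, 6, 6]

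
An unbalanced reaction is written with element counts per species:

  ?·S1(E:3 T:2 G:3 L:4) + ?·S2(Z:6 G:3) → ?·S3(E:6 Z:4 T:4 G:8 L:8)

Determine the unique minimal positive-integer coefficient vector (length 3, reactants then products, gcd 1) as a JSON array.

Coefficients: [6, 2, 3]

E: 6·3+2·0 = 18 | 3·6 = 18
Z: 6·0+2·6 = 12 | 3·4 = 12
T: 6·2+2·0 = 12 | 3·4 = 12
G: 6·3+2·3 = 24 | 3·8 = 24
L: 6·4+2·0 = 24 | 3·8 = 24
gcd(6,2,3) = 1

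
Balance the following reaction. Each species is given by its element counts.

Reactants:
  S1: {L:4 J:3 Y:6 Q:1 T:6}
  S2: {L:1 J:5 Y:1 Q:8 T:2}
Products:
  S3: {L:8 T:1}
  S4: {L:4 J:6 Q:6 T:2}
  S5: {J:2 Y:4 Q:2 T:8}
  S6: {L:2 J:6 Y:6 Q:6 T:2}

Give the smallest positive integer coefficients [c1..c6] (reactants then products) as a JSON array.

Coefficients: [6, 4, 2, 1, 4, 4]

L: 6·4+4·1 = 28 | 2·8+1·4+4·0+4·2 = 28
J: 6·3+4·5 = 38 | 2·0+1·6+4·2+4·6 = 38
Y: 6·6+4·1 = 40 | 2·0+1·0+4·4+4·6 = 40
Q: 6·1+4·8 = 38 | 2·0+1·6+4·2+4·6 = 38
T: 6·6+4·2 = 44 | 2·1+1·2+4·8+4·2 = 44
gcd(6,4,2,1,4,4) = 1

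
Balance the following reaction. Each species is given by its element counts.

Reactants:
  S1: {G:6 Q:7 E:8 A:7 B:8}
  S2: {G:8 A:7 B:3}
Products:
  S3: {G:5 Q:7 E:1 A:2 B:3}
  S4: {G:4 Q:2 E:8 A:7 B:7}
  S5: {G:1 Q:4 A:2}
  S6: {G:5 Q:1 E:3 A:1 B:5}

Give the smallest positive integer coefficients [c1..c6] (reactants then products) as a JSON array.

G: 6·6+1·8 = 44 | 2·5+5·4+4·1+2·5 = 44
Q: 6·7+1·0 = 42 | 2·7+5·2+4·4+2·1 = 42
E: 6·8+1·0 = 48 | 2·1+5·8+4·0+2·3 = 48
A: 6·7+1·7 = 49 | 2·2+5·7+4·2+2·1 = 49
B: 6·8+1·3 = 51 | 2·3+5·7+4·0+2·5 = 51
gcd(6,1,2,5,4,2) = 1

Coefficients: [6, 1, 2, 5, 4, 2]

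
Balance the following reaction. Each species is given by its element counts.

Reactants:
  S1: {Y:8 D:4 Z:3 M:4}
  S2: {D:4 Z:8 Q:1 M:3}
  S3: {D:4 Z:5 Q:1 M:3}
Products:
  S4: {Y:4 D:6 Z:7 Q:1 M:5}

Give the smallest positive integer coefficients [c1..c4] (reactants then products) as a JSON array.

Y: 3·8+1·0+5·0 = 24 | 6·4 = 24
D: 3·4+1·4+5·4 = 36 | 6·6 = 36
Z: 3·3+1·8+5·5 = 42 | 6·7 = 42
Q: 3·0+1·1+5·1 = 6 | 6·1 = 6
M: 3·4+1·3+5·3 = 30 | 6·5 = 30
gcd(3,1,5,6) = 1

Coefficients: [3, 1, 5, 6]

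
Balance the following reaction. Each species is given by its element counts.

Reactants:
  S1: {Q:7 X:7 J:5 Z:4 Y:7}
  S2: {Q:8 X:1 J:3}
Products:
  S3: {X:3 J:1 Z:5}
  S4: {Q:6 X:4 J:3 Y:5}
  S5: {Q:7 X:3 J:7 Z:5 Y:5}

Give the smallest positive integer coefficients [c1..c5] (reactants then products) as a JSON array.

Coefficients: [5, 1, 3, 6, 1]

Q: 5·7+1·8 = 43 | 3·0+6·6+1·7 = 43
X: 5·7+1·1 = 36 | 3·3+6·4+1·3 = 36
J: 5·5+1·3 = 28 | 3·1+6·3+1·7 = 28
Z: 5·4+1·0 = 20 | 3·5+6·0+1·5 = 20
Y: 5·7+1·0 = 35 | 3·0+6·5+1·5 = 35
gcd(5,1,3,6,1) = 1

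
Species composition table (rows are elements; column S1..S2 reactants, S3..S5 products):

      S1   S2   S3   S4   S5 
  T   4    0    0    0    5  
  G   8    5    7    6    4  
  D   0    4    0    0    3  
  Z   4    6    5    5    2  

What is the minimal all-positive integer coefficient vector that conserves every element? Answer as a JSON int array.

T: 5·4+3·0 = 20 | 3·0+3·0+4·5 = 20
G: 5·8+3·5 = 55 | 3·7+3·6+4·4 = 55
D: 5·0+3·4 = 12 | 3·0+3·0+4·3 = 12
Z: 5·4+3·6 = 38 | 3·5+3·5+4·2 = 38
gcd(5,3,3,3,4) = 1

Coefficients: [5, 3, 3, 3, 4]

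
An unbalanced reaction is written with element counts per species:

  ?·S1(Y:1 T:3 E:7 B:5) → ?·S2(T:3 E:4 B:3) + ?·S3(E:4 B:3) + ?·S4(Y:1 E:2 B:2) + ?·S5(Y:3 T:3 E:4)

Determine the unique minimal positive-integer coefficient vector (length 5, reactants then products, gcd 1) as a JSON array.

Coefficients: [6, 5, 3, 3, 1]

Y: 6·1 = 6 | 5·0+3·0+3·1+1·3 = 6
T: 6·3 = 18 | 5·3+3·0+3·0+1·3 = 18
E: 6·7 = 42 | 5·4+3·4+3·2+1·4 = 42
B: 6·5 = 30 | 5·3+3·3+3·2+1·0 = 30
gcd(6,5,3,3,1) = 1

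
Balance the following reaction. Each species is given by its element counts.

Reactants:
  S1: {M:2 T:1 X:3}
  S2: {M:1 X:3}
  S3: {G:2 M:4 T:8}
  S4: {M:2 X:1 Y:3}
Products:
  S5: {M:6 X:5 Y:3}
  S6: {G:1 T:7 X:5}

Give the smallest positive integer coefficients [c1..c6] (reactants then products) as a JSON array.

G: 6·0+4·0+1·2+5·0 = 2 | 5·0+2·1 = 2
M: 6·2+4·1+1·4+5·2 = 30 | 5·6+2·0 = 30
T: 6·1+4·0+1·8+5·0 = 14 | 5·0+2·7 = 14
X: 6·3+4·3+1·0+5·1 = 35 | 5·5+2·5 = 35
Y: 6·0+4·0+1·0+5·3 = 15 | 5·3+2·0 = 15
gcd(6,4,1,5,5,2) = 1

Coefficients: [6, 4, 1, 5, 5, 2]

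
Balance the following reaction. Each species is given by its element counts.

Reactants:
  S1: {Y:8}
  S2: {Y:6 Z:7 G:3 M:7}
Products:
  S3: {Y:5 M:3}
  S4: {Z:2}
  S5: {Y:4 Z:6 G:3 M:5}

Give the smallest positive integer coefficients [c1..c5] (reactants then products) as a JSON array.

Y: 1·8+6·6 = 44 | 4·5+3·0+6·4 = 44
Z: 1·0+6·7 = 42 | 4·0+3·2+6·6 = 42
G: 1·0+6·3 = 18 | 4·0+3·0+6·3 = 18
M: 1·0+6·7 = 42 | 4·3+3·0+6·5 = 42
gcd(1,6,4,3,6) = 1

Coefficients: [1, 6, 4, 3, 6]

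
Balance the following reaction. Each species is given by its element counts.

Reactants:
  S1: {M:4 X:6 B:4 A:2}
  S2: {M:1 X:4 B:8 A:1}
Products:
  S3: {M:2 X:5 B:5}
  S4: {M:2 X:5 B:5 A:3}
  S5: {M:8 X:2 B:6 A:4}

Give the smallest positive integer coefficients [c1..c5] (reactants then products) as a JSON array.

Coefficients: [6, 4, 6, 4, 1]

M: 6·4+4·1 = 28 | 6·2+4·2+1·8 = 28
X: 6·6+4·4 = 52 | 6·5+4·5+1·2 = 52
B: 6·4+4·8 = 56 | 6·5+4·5+1·6 = 56
A: 6·2+4·1 = 16 | 6·0+4·3+1·4 = 16
gcd(6,4,6,4,1) = 1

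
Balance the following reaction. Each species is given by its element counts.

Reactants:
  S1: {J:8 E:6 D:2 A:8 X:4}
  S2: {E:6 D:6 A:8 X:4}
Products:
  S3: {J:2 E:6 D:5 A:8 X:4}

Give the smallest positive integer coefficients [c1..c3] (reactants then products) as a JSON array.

Coefficients: [1, 3, 4]

J: 1·8+3·0 = 8 | 4·2 = 8
E: 1·6+3·6 = 24 | 4·6 = 24
D: 1·2+3·6 = 20 | 4·5 = 20
A: 1·8+3·8 = 32 | 4·8 = 32
X: 1·4+3·4 = 16 | 4·4 = 16
gcd(1,3,4) = 1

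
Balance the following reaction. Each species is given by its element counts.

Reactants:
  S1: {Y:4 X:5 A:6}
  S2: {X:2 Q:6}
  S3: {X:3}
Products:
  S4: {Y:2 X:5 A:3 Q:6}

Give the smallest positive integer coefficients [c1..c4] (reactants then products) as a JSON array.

Y: 3·4+6·0+1·0 = 12 | 6·2 = 12
X: 3·5+6·2+1·3 = 30 | 6·5 = 30
A: 3·6+6·0+1·0 = 18 | 6·3 = 18
Q: 3·0+6·6+1·0 = 36 | 6·6 = 36
gcd(3,6,1,6) = 1

Coefficients: [3, 6, 1, 6]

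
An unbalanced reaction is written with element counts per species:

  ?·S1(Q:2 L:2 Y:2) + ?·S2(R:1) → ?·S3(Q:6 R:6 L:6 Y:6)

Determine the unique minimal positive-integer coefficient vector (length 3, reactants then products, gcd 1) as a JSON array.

Coefficients: [3, 6, 1]

Q: 3·2+6·0 = 6 | 1·6 = 6
R: 3·0+6·1 = 6 | 1·6 = 6
L: 3·2+6·0 = 6 | 1·6 = 6
Y: 3·2+6·0 = 6 | 1·6 = 6
gcd(3,6,1) = 1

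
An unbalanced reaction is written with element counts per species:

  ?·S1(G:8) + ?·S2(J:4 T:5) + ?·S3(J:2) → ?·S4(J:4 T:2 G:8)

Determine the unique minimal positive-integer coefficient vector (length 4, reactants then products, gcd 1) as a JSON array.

Coefficients: [5, 2, 6, 5]

J: 5·0+2·4+6·2 = 20 | 5·4 = 20
T: 5·0+2·5+6·0 = 10 | 5·2 = 10
G: 5·8+2·0+6·0 = 40 | 5·8 = 40
gcd(5,2,6,5) = 1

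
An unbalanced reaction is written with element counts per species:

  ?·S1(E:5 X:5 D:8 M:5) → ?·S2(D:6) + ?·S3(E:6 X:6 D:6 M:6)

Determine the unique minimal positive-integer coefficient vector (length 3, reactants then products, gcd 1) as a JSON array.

E: 6·5 = 30 | 3·0+5·6 = 30
X: 6·5 = 30 | 3·0+5·6 = 30
D: 6·8 = 48 | 3·6+5·6 = 48
M: 6·5 = 30 | 3·0+5·6 = 30
gcd(6,3,5) = 1

Coefficients: [6, 3, 5]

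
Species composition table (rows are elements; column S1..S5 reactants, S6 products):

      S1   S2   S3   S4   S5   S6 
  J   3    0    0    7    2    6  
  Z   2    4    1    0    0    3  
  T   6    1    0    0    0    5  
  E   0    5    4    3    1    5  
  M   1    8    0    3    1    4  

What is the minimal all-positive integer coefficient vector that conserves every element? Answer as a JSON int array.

Coefficients: [4, 1, 3, 2, 2, 5]

J: 4·3+1·0+3·0+2·7+2·2 = 30 | 5·6 = 30
Z: 4·2+1·4+3·1+2·0+2·0 = 15 | 5·3 = 15
T: 4·6+1·1+3·0+2·0+2·0 = 25 | 5·5 = 25
E: 4·0+1·5+3·4+2·3+2·1 = 25 | 5·5 = 25
M: 4·1+1·8+3·0+2·3+2·1 = 20 | 5·4 = 20
gcd(4,1,3,2,2,5) = 1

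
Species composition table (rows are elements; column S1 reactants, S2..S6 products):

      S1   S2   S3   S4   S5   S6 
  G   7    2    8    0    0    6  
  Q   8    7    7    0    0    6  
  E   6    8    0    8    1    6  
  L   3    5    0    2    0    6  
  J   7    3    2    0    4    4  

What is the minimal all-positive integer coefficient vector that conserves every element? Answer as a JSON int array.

G: 6·7 = 42 | 2·2+4·8+1·0+6·0+1·6 = 42
Q: 6·8 = 48 | 2·7+4·7+1·0+6·0+1·6 = 48
E: 6·6 = 36 | 2·8+4·0+1·8+6·1+1·6 = 36
L: 6·3 = 18 | 2·5+4·0+1·2+6·0+1·6 = 18
J: 6·7 = 42 | 2·3+4·2+1·0+6·4+1·4 = 42
gcd(6,2,4,1,6,1) = 1

Coefficients: [6, 2, 4, 1, 6, 1]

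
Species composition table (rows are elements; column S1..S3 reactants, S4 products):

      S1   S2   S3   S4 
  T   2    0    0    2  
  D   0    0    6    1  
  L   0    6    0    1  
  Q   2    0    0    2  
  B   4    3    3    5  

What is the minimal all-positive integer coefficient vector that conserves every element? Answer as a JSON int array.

Coefficients: [6, 1, 1, 6]

T: 6·2+1·0+1·0 = 12 | 6·2 = 12
D: 6·0+1·0+1·6 = 6 | 6·1 = 6
L: 6·0+1·6+1·0 = 6 | 6·1 = 6
Q: 6·2+1·0+1·0 = 12 | 6·2 = 12
B: 6·4+1·3+1·3 = 30 | 6·5 = 30
gcd(6,1,1,6) = 1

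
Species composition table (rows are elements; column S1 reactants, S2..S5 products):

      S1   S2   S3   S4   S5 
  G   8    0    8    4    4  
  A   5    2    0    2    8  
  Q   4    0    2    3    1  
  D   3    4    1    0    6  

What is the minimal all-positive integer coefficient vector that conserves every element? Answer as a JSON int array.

G: 6·8 = 48 | 1·0+2·8+6·4+2·4 = 48
A: 6·5 = 30 | 1·2+2·0+6·2+2·8 = 30
Q: 6·4 = 24 | 1·0+2·2+6·3+2·1 = 24
D: 6·3 = 18 | 1·4+2·1+6·0+2·6 = 18
gcd(6,1,2,6,2) = 1

Coefficients: [6, 1, 2, 6, 2]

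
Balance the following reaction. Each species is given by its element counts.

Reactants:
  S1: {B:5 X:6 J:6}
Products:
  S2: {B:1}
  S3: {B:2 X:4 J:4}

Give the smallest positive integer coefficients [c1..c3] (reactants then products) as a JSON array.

B: 2·5 = 10 | 4·1+3·2 = 10
X: 2·6 = 12 | 4·0+3·4 = 12
J: 2·6 = 12 | 4·0+3·4 = 12
gcd(2,4,3) = 1

Coefficients: [2, 4, 3]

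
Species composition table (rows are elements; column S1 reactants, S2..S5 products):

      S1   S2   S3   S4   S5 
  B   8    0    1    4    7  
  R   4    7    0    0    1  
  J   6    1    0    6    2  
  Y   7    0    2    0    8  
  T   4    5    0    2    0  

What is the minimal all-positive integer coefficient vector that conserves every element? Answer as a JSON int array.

B: 4·8 = 32 | 2·0+6·1+3·4+2·7 = 32
R: 4·4 = 16 | 2·7+6·0+3·0+2·1 = 16
J: 4·6 = 24 | 2·1+6·0+3·6+2·2 = 24
Y: 4·7 = 28 | 2·0+6·2+3·0+2·8 = 28
T: 4·4 = 16 | 2·5+6·0+3·2+2·0 = 16
gcd(4,2,6,3,2) = 1

Coefficients: [4, 2, 6, 3, 2]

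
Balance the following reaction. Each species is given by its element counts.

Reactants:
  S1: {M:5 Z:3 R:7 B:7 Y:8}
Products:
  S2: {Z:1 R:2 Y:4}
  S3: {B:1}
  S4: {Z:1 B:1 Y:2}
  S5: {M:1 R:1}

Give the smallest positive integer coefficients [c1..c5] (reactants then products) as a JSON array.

M: 1·5 = 5 | 1·0+5·0+2·0+5·1 = 5
Z: 1·3 = 3 | 1·1+5·0+2·1+5·0 = 3
R: 1·7 = 7 | 1·2+5·0+2·0+5·1 = 7
B: 1·7 = 7 | 1·0+5·1+2·1+5·0 = 7
Y: 1·8 = 8 | 1·4+5·0+2·2+5·0 = 8
gcd(1,1,5,2,5) = 1

Coefficients: [1, 1, 5, 2, 5]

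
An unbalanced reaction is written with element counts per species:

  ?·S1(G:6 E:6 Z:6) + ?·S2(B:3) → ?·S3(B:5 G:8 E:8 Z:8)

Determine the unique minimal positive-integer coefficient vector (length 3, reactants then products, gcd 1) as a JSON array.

Coefficients: [4, 5, 3]

B: 4·0+5·3 = 15 | 3·5 = 15
G: 4·6+5·0 = 24 | 3·8 = 24
E: 4·6+5·0 = 24 | 3·8 = 24
Z: 4·6+5·0 = 24 | 3·8 = 24
gcd(4,5,3) = 1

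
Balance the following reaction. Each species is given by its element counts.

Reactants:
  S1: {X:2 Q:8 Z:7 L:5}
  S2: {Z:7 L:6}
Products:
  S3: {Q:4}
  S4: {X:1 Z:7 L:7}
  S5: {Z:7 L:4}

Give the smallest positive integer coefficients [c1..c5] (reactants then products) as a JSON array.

X: 2·2+5·0 = 4 | 4·0+4·1+3·0 = 4
Q: 2·8+5·0 = 16 | 4·4+4·0+3·0 = 16
Z: 2·7+5·7 = 49 | 4·0+4·7+3·7 = 49
L: 2·5+5·6 = 40 | 4·0+4·7+3·4 = 40
gcd(2,5,4,4,3) = 1

Coefficients: [2, 5, 4, 4, 3]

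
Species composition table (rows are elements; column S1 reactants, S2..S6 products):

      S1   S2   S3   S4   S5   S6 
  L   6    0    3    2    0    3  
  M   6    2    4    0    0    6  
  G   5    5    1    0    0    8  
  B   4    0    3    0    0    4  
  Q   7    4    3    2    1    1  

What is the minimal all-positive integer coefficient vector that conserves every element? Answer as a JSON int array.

L: 5·6 = 30 | 1·0+4·3+6·2+5·0+2·3 = 30
M: 5·6 = 30 | 1·2+4·4+6·0+5·0+2·6 = 30
G: 5·5 = 25 | 1·5+4·1+6·0+5·0+2·8 = 25
B: 5·4 = 20 | 1·0+4·3+6·0+5·0+2·4 = 20
Q: 5·7 = 35 | 1·4+4·3+6·2+5·1+2·1 = 35
gcd(5,1,4,6,5,2) = 1

Coefficients: [5, 1, 4, 6, 5, 2]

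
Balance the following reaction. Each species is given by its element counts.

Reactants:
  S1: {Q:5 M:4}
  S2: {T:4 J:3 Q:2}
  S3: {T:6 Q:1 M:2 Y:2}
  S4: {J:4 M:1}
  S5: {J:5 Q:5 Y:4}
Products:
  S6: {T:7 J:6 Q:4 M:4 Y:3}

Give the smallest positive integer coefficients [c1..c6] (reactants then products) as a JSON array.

T: 1·0+1·4+4·6+4·0+1·0 = 28 | 4·7 = 28
J: 1·0+1·3+4·0+4·4+1·5 = 24 | 4·6 = 24
Q: 1·5+1·2+4·1+4·0+1·5 = 16 | 4·4 = 16
M: 1·4+1·0+4·2+4·1+1·0 = 16 | 4·4 = 16
Y: 1·0+1·0+4·2+4·0+1·4 = 12 | 4·3 = 12
gcd(1,1,4,4,1,4) = 1

Coefficients: [1, 1, 4, 4, 1, 4]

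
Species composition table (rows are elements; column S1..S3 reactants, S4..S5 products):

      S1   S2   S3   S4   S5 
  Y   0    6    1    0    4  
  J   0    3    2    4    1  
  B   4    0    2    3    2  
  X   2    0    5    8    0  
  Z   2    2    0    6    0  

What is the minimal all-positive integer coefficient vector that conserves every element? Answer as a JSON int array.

Y: 3·0+3·6+2·1 = 20 | 2·0+5·4 = 20
J: 3·0+3·3+2·2 = 13 | 2·4+5·1 = 13
B: 3·4+3·0+2·2 = 16 | 2·3+5·2 = 16
X: 3·2+3·0+2·5 = 16 | 2·8+5·0 = 16
Z: 3·2+3·2+2·0 = 12 | 2·6+5·0 = 12
gcd(3,3,2,2,5) = 1

Coefficients: [3, 3, 2, 2, 5]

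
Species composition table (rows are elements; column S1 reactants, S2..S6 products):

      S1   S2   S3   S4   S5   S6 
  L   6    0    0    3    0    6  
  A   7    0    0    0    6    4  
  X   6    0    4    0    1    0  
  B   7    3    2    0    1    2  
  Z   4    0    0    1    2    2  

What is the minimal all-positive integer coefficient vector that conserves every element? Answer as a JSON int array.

L: 4·6 = 24 | 4·0+5·0+6·3+4·0+1·6 = 24
A: 4·7 = 28 | 4·0+5·0+6·0+4·6+1·4 = 28
X: 4·6 = 24 | 4·0+5·4+6·0+4·1+1·0 = 24
B: 4·7 = 28 | 4·3+5·2+6·0+4·1+1·2 = 28
Z: 4·4 = 16 | 4·0+5·0+6·1+4·2+1·2 = 16
gcd(4,4,5,6,4,1) = 1

Coefficients: [4, 4, 5, 6, 4, 1]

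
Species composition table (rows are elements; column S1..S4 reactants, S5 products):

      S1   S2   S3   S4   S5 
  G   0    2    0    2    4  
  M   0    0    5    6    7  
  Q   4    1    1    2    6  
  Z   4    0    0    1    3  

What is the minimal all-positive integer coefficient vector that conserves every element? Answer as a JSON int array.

Coefficients: [2, 5, 3, 1, 3]

G: 2·0+5·2+3·0+1·2 = 12 | 3·4 = 12
M: 2·0+5·0+3·5+1·6 = 21 | 3·7 = 21
Q: 2·4+5·1+3·1+1·2 = 18 | 3·6 = 18
Z: 2·4+5·0+3·0+1·1 = 9 | 3·3 = 9
gcd(2,5,3,1,3) = 1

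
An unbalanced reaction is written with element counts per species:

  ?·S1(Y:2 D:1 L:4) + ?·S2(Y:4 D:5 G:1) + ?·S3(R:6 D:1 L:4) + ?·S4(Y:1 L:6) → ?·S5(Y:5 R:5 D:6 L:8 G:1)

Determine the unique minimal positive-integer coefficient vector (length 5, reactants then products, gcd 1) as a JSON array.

Y: 1·2+6·4+5·0+4·1 = 30 | 6·5 = 30
R: 1·0+6·0+5·6+4·0 = 30 | 6·5 = 30
D: 1·1+6·5+5·1+4·0 = 36 | 6·6 = 36
L: 1·4+6·0+5·4+4·6 = 48 | 6·8 = 48
G: 1·0+6·1+5·0+4·0 = 6 | 6·1 = 6
gcd(1,6,5,4,6) = 1

Coefficients: [1, 6, 5, 4, 6]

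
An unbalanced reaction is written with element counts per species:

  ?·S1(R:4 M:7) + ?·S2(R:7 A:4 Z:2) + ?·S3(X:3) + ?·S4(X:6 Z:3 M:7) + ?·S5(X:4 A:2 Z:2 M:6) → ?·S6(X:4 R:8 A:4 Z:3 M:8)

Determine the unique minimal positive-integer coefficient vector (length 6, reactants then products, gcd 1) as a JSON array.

X: 3·0+4·0+2·3+1·6+2·4 = 20 | 5·4 = 20
R: 3·4+4·7+2·0+1·0+2·0 = 40 | 5·8 = 40
A: 3·0+4·4+2·0+1·0+2·2 = 20 | 5·4 = 20
Z: 3·0+4·2+2·0+1·3+2·2 = 15 | 5·3 = 15
M: 3·7+4·0+2·0+1·7+2·6 = 40 | 5·8 = 40
gcd(3,4,2,1,2,5) = 1

Coefficients: [3, 4, 2, 1, 2, 5]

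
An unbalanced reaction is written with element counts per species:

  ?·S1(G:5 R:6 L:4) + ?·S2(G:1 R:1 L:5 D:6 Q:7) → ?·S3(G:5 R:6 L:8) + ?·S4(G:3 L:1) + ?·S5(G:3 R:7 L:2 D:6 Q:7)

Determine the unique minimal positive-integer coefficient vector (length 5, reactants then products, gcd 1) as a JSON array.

G: 5·5+2·1 = 27 | 3·5+2·3+2·3 = 27
R: 5·6+2·1 = 32 | 3·6+2·0+2·7 = 32
L: 5·4+2·5 = 30 | 3·8+2·1+2·2 = 30
D: 5·0+2·6 = 12 | 3·0+2·0+2·6 = 12
Q: 5·0+2·7 = 14 | 3·0+2·0+2·7 = 14
gcd(5,2,3,2,2) = 1

Coefficients: [5, 2, 3, 2, 2]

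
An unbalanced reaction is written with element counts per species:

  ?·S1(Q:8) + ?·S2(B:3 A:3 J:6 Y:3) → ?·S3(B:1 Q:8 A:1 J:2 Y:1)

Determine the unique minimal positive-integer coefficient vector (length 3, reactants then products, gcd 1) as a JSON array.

Coefficients: [3, 1, 3]

B: 3·0+1·3 = 3 | 3·1 = 3
Q: 3·8+1·0 = 24 | 3·8 = 24
A: 3·0+1·3 = 3 | 3·1 = 3
J: 3·0+1·6 = 6 | 3·2 = 6
Y: 3·0+1·3 = 3 | 3·1 = 3
gcd(3,1,3) = 1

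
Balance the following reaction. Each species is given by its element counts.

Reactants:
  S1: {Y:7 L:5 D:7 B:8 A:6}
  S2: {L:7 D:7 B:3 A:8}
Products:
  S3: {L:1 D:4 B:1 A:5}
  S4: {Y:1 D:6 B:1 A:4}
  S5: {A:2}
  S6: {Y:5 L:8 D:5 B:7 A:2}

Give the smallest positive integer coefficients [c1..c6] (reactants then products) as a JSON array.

Y: 3·7+3·0 = 21 | 4·0+1·1+5·0+4·5 = 21
L: 3·5+3·7 = 36 | 4·1+1·0+5·0+4·8 = 36
D: 3·7+3·7 = 42 | 4·4+1·6+5·0+4·5 = 42
B: 3·8+3·3 = 33 | 4·1+1·1+5·0+4·7 = 33
A: 3·6+3·8 = 42 | 4·5+1·4+5·2+4·2 = 42
gcd(3,3,4,1,5,4) = 1

Coefficients: [3, 3, 4, 1, 5, 4]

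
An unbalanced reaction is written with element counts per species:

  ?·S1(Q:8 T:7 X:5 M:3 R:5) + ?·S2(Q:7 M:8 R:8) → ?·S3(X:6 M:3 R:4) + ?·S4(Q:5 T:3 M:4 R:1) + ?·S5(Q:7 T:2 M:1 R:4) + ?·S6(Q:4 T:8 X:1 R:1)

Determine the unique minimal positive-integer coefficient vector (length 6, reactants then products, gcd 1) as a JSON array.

Coefficients: [4, 1, 3, 2, 3, 2]

Q: 4·8+1·7 = 39 | 3·0+2·5+3·7+2·4 = 39
T: 4·7+1·0 = 28 | 3·0+2·3+3·2+2·8 = 28
X: 4·5+1·0 = 20 | 3·6+2·0+3·0+2·1 = 20
M: 4·3+1·8 = 20 | 3·3+2·4+3·1+2·0 = 20
R: 4·5+1·8 = 28 | 3·4+2·1+3·4+2·1 = 28
gcd(4,1,3,2,3,2) = 1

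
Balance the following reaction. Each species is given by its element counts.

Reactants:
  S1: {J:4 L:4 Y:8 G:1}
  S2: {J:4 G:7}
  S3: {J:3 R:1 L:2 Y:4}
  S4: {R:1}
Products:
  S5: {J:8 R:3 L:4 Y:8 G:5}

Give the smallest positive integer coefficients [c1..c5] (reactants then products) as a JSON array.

Coefficients: [1, 2, 4, 5, 3]

J: 1·4+2·4+4·3+5·0 = 24 | 3·8 = 24
R: 1·0+2·0+4·1+5·1 = 9 | 3·3 = 9
L: 1·4+2·0+4·2+5·0 = 12 | 3·4 = 12
Y: 1·8+2·0+4·4+5·0 = 24 | 3·8 = 24
G: 1·1+2·7+4·0+5·0 = 15 | 3·5 = 15
gcd(1,2,4,5,3) = 1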